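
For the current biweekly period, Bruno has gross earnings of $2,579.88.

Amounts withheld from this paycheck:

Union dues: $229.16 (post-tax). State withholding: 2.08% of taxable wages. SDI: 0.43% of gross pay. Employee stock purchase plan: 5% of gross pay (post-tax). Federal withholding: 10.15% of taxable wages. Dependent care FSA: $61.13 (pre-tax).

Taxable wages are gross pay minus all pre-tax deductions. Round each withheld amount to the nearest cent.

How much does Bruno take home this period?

$1,841.47

Dependent care FSA: $61.13
Taxable wages = $2,579.88 − $61.13 = $2,518.75
Federal withholding: $2,518.75 × 0.1015 = $255.65
State withholding: $2,518.75 × 0.0208 = $52.39
SDI: $2,579.88 × 0.0043 = $11.09
Union dues: $229.16
Employee stock purchase plan: $2,579.88 × 0.05 = $128.99
Total deductions = $61.13 + $255.65 + $52.39 + $11.09 + $229.16 + $128.99 = $738.41
Net pay = $2,579.88 − $738.41 = $1,841.47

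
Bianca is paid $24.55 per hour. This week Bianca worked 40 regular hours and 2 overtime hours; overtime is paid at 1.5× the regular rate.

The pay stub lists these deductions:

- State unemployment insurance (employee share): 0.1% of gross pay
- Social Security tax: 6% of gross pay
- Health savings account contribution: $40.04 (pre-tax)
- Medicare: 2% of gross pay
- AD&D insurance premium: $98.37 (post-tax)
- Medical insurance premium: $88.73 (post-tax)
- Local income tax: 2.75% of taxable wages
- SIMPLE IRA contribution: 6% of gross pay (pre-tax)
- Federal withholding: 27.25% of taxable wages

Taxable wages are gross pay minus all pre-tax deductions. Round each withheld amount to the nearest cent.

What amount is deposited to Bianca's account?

$393.98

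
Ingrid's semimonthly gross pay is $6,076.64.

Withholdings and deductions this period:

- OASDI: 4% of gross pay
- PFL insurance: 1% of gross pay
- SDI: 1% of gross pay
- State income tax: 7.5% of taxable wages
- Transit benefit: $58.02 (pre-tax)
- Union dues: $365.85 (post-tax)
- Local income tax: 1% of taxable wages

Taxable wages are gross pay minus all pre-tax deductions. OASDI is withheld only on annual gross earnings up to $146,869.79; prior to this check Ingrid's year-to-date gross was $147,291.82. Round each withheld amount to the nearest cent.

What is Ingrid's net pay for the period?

$5,019.64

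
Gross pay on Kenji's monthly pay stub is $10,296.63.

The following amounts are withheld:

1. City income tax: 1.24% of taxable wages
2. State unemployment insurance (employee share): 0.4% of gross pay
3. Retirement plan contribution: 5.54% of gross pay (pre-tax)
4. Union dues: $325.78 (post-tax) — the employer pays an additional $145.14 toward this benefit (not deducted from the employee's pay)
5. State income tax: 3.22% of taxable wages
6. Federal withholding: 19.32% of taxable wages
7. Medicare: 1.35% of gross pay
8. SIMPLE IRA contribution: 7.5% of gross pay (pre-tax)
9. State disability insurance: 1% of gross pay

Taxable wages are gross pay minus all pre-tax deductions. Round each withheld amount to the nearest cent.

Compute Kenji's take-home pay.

Retirement plan contribution: $10,296.63 × 0.0554 = $570.43
SIMPLE IRA contribution: $10,296.63 × 0.075 = $772.25
Pre-tax total = $570.43 + $772.25 = $1,342.68
Taxable wages = $10,296.63 − $1,342.68 = $8,953.95
State income tax: $8,953.95 × 0.0322 = $288.32
City income tax: $8,953.95 × 0.0124 = $111.03
Federal withholding: $8,953.95 × 0.1932 = $1,729.90
State unemployment insurance (employee share): $10,296.63 × 0.004 = $41.19
Medicare: $10,296.63 × 0.0135 = $139.00
State disability insurance: $10,296.63 × 0.01 = $102.97
Union dues: $325.78
(Employer's $145.14 toward union dues is not withheld from the employee.)
Total deductions = $570.43 + $772.25 + $288.32 + $111.03 + $1,729.90 + $41.19 + $139.00 + $102.97 + $325.78 = $4,080.87
Net pay = $10,296.63 − $4,080.87 = $6,215.76

$6,215.76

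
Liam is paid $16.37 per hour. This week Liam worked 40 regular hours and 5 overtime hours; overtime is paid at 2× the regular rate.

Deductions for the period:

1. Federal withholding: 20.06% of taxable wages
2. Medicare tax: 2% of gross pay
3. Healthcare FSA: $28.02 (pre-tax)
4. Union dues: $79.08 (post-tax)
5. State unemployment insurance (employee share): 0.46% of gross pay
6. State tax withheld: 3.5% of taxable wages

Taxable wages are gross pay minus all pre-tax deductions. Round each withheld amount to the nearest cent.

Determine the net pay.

Regular pay: 40 × $16.37 = $654.80
Overtime pay: 5 × $16.37 × 2 = $163.70
Gross pay = $654.80 + $163.70 = $818.50
Healthcare FSA: $28.02
Taxable wages = $818.50 − $28.02 = $790.48
State tax withheld: $790.48 × 0.035 = $27.67
Federal withholding: $790.48 × 0.2006 = $158.57
State unemployment insurance (employee share): $818.50 × 0.0046 = $3.77
Medicare tax: $818.50 × 0.02 = $16.37
Union dues: $79.08
Total deductions = $28.02 + $27.67 + $158.57 + $3.77 + $16.37 + $79.08 = $313.48
Net pay = $818.50 − $313.48 = $505.02

$505.02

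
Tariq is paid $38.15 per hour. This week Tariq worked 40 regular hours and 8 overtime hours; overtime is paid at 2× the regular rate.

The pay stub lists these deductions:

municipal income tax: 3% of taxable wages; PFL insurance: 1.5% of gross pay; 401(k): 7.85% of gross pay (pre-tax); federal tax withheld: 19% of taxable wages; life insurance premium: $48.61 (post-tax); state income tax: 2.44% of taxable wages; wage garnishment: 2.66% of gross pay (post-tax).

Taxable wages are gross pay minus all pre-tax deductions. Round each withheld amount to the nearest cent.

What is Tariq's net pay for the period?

$1,350.05

Regular pay: 40 × $38.15 = $1,526.00
Overtime pay: 8 × $38.15 × 2 = $610.40
Gross pay = $1,526.00 + $610.40 = $2,136.40
401(k): $2,136.40 × 0.0785 = $167.71
Taxable wages = $2,136.40 − $167.71 = $1,968.69
State income tax: $1,968.69 × 0.0244 = $48.04
Municipal income tax: $1,968.69 × 0.03 = $59.06
Federal tax withheld: $1,968.69 × 0.19 = $374.05
PFL insurance: $2,136.40 × 0.015 = $32.05
Wage garnishment: $2,136.40 × 0.0266 = $56.83
Life insurance premium: $48.61
Total deductions = $167.71 + $48.04 + $59.06 + $374.05 + $32.05 + $56.83 + $48.61 = $786.35
Net pay = $2,136.40 − $786.35 = $1,350.05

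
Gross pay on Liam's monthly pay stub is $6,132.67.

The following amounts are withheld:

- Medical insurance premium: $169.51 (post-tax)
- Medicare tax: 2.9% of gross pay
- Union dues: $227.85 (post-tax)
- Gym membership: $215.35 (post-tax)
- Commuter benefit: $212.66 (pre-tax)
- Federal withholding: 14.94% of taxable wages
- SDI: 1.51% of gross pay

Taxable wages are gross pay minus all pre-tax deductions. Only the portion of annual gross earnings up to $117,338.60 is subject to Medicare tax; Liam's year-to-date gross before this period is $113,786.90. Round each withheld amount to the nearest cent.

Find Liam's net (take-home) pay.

$4,227.25

Commuter benefit: $212.66
Taxable wages = $6,132.67 − $212.66 = $5,920.01
Federal withholding: $5,920.01 × 0.1494 = $884.45
SDI: $6,132.67 × 0.0151 = $92.60
Medicare tax: only $117,338.60 − $113,786.90 = $3,551.70 of this check is subject → $3,551.70 × 0.029 = $103.00
Union dues: $227.85
Gym membership: $215.35
Medical insurance premium: $169.51
Total deductions = $212.66 + $884.45 + $92.60 + $103.00 + $227.85 + $215.35 + $169.51 = $1,905.42
Net pay = $6,132.67 − $1,905.42 = $4,227.25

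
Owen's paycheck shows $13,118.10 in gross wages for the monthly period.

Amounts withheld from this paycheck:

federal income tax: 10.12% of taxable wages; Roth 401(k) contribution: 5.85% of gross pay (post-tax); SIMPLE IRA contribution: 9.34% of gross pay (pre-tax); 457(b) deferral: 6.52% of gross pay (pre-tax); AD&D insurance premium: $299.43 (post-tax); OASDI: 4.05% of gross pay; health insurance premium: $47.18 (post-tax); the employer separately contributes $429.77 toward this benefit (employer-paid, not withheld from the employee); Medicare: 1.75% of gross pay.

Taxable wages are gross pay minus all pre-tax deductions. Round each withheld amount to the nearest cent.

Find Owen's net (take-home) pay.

$8,045.70

457(b) deferral: $13,118.10 × 0.0652 = $855.30
SIMPLE IRA contribution: $13,118.10 × 0.0934 = $1,225.23
Pre-tax total = $855.30 + $1,225.23 = $2,080.53
Taxable wages = $13,118.10 − $2,080.53 = $11,037.57
Federal income tax: $11,037.57 × 0.1012 = $1,117.00
OASDI: $13,118.10 × 0.0405 = $531.28
Medicare: $13,118.10 × 0.0175 = $229.57
AD&D insurance premium: $299.43
Health insurance premium: $47.18
Roth 401(k) contribution: $13,118.10 × 0.0585 = $767.41
(Employer's $429.77 toward health insurance premium is not withheld from the employee.)
Total deductions = $855.30 + $1,225.23 + $1,117.00 + $531.28 + $229.57 + $299.43 + $47.18 + $767.41 = $5,072.40
Net pay = $13,118.10 − $5,072.40 = $8,045.70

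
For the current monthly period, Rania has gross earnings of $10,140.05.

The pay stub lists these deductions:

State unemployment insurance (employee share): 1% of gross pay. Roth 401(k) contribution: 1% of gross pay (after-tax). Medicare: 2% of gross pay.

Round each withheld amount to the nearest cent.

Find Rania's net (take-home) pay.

Medicare: $10,140.05 × 0.02 = $202.80
State unemployment insurance (employee share): $10,140.05 × 0.01 = $101.40
Roth 401(k) contribution: $10,140.05 × 0.01 = $101.40
Total deductions = $202.80 + $101.40 + $101.40 = $405.60
Net pay = $10,140.05 − $405.60 = $9,734.45

$9,734.45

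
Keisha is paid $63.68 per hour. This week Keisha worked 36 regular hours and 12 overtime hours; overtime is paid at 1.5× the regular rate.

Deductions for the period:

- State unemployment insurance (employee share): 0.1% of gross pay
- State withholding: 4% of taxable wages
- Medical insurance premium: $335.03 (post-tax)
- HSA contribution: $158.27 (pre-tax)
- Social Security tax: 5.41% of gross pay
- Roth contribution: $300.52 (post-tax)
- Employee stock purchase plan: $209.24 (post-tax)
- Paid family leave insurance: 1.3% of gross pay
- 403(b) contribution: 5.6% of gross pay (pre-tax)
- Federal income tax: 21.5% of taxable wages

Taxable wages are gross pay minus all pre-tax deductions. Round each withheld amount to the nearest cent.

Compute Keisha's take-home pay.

$1221.51

Regular pay: 36 × $63.68 = $2292.48
Overtime pay: 12 × $63.68 × 1.5 = $1146.24
Gross pay = $2292.48 + $1146.24 = $3438.72
403(b) contribution: $3438.72 × 0.056 = $192.57
HSA contribution: $158.27
Pre-tax total = $192.57 + $158.27 = $350.84
Taxable wages = $3438.72 − $350.84 = $3087.88
Federal income tax: $3087.88 × 0.215 = $663.89
State withholding: $3087.88 × 0.04 = $123.52
State unemployment insurance (employee share): $3438.72 × 0.001 = $3.44
Paid family leave insurance: $3438.72 × 0.013 = $44.70
Social Security tax: $3438.72 × 0.0541 = $186.03
Employee stock purchase plan: $209.24
Medical insurance premium: $335.03
Roth contribution: $300.52
Total deductions = $192.57 + $158.27 + $663.89 + $123.52 + $3.44 + $44.70 + $186.03 + $209.24 + $335.03 + $300.52 = $2217.21
Net pay = $3438.72 − $2217.21 = $1221.51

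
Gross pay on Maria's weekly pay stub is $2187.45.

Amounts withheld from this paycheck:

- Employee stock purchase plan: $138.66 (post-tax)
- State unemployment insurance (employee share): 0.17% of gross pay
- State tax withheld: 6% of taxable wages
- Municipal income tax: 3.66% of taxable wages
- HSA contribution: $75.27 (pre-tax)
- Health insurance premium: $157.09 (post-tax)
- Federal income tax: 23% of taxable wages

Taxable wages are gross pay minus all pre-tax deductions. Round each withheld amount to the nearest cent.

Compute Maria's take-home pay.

$1122.87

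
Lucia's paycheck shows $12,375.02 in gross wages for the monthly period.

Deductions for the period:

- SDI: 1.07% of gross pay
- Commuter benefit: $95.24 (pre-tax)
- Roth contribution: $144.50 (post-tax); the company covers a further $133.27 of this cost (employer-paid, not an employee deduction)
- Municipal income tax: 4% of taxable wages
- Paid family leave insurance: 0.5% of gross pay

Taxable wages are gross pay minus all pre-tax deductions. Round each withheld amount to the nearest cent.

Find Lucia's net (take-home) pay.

$11,449.80

Commuter benefit: $95.24
Taxable wages = $12,375.02 − $95.24 = $12,279.78
Municipal income tax: $12,279.78 × 0.04 = $491.19
SDI: $12,375.02 × 0.0107 = $132.41
Paid family leave insurance: $12,375.02 × 0.005 = $61.88
Roth contribution: $144.50
(Employer's $133.27 toward Roth contribution is not withheld from the employee.)
Total deductions = $95.24 + $491.19 + $132.41 + $61.88 + $144.50 = $925.22
Net pay = $12,375.02 − $925.22 = $11,449.80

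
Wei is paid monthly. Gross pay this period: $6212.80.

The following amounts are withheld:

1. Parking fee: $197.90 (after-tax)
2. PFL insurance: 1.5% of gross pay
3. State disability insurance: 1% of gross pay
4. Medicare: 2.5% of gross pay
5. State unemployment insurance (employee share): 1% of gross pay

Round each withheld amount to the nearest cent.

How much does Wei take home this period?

$5642.13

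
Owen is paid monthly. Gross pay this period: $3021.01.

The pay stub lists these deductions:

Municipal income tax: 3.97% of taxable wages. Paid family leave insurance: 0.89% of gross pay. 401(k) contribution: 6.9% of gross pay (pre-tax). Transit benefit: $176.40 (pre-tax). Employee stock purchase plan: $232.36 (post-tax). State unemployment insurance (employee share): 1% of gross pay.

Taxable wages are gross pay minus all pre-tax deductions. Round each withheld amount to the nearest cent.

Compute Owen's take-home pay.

401(k) contribution: $3021.01 × 0.069 = $208.45
Transit benefit: $176.40
Pre-tax total = $208.45 + $176.40 = $384.85
Taxable wages = $3021.01 − $384.85 = $2636.16
Municipal income tax: $2636.16 × 0.0397 = $104.66
State unemployment insurance (employee share): $3021.01 × 0.01 = $30.21
Paid family leave insurance: $3021.01 × 0.0089 = $26.89
Employee stock purchase plan: $232.36
Total deductions = $208.45 + $176.40 + $104.66 + $30.21 + $26.89 + $232.36 = $778.97
Net pay = $3021.01 − $778.97 = $2242.04

$2242.04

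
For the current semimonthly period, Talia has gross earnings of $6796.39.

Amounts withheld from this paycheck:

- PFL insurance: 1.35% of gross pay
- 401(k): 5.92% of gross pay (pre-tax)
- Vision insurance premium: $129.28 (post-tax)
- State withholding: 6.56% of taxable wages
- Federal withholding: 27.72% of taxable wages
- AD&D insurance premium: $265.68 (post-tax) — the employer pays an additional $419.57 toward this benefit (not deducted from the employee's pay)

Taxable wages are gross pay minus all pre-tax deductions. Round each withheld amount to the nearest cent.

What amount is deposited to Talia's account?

$3715.45

401(k): $6796.39 × 0.0592 = $402.35
Taxable wages = $6796.39 − $402.35 = $6394.04
Federal withholding: $6394.04 × 0.2772 = $1772.43
State withholding: $6394.04 × 0.0656 = $419.45
PFL insurance: $6796.39 × 0.0135 = $91.75
Vision insurance premium: $129.28
AD&D insurance premium: $265.68
(Employer's $419.57 toward AD&D insurance premium is not withheld from the employee.)
Total deductions = $402.35 + $1772.43 + $419.45 + $91.75 + $129.28 + $265.68 = $3080.94
Net pay = $6796.39 − $3080.94 = $3715.45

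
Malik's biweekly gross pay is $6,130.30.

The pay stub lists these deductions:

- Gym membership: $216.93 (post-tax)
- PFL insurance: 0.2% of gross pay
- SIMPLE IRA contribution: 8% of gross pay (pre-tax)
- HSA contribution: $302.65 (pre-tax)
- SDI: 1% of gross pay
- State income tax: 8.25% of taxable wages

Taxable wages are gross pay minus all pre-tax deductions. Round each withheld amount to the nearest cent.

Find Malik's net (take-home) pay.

$4,606.42

SIMPLE IRA contribution: $6,130.30 × 0.08 = $490.42
HSA contribution: $302.65
Pre-tax total = $490.42 + $302.65 = $793.07
Taxable wages = $6,130.30 − $793.07 = $5,337.23
State income tax: $5,337.23 × 0.0825 = $440.32
SDI: $6,130.30 × 0.01 = $61.30
PFL insurance: $6,130.30 × 0.002 = $12.26
Gym membership: $216.93
Total deductions = $490.42 + $302.65 + $440.32 + $61.30 + $12.26 + $216.93 = $1,523.88
Net pay = $6,130.30 − $1,523.88 = $4,606.42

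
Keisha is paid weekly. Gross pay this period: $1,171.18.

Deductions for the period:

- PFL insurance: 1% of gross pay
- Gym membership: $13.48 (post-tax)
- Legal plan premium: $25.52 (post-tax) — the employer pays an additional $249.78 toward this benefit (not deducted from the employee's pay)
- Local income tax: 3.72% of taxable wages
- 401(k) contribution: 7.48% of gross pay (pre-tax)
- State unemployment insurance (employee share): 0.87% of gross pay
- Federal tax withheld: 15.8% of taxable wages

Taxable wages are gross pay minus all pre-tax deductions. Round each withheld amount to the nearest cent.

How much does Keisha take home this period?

401(k) contribution: $1,171.18 × 0.0748 = $87.60
Taxable wages = $1,171.18 − $87.60 = $1,083.58
Federal tax withheld: $1,083.58 × 0.158 = $171.21
Local income tax: $1,083.58 × 0.0372 = $40.31
State unemployment insurance (employee share): $1,171.18 × 0.0087 = $10.19
PFL insurance: $1,171.18 × 0.01 = $11.71
Legal plan premium: $25.52
Gym membership: $13.48
(Employer's $249.78 toward legal plan premium is not withheld from the employee.)
Total deductions = $87.60 + $171.21 + $40.31 + $10.19 + $11.71 + $25.52 + $13.48 = $360.02
Net pay = $1,171.18 − $360.02 = $811.16

$811.16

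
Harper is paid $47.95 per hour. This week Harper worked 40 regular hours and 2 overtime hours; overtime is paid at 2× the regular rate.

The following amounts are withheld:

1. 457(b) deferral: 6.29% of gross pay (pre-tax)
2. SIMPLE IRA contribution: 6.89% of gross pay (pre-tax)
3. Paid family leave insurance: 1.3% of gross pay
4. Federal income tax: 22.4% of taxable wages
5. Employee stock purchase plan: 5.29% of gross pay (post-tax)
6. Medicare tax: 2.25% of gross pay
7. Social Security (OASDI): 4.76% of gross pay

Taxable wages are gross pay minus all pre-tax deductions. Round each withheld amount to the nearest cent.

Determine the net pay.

$1,134.47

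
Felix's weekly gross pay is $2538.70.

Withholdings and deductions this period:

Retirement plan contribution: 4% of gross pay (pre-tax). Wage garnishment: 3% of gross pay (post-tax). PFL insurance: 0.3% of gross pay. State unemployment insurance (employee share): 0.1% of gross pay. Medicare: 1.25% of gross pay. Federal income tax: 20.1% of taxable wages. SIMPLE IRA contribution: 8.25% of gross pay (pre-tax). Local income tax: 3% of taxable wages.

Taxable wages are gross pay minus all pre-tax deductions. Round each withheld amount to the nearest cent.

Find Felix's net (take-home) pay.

SIMPLE IRA contribution: $2538.70 × 0.0825 = $209.44
Retirement plan contribution: $2538.70 × 0.04 = $101.55
Pre-tax total = $209.44 + $101.55 = $310.99
Taxable wages = $2538.70 − $310.99 = $2227.71
Local income tax: $2227.71 × 0.03 = $66.83
Federal income tax: $2227.71 × 0.201 = $447.77
State unemployment insurance (employee share): $2538.70 × 0.001 = $2.54
PFL insurance: $2538.70 × 0.003 = $7.62
Medicare: $2538.70 × 0.0125 = $31.73
Wage garnishment: $2538.70 × 0.03 = $76.16
Total deductions = $209.44 + $101.55 + $66.83 + $447.77 + $2.54 + $7.62 + $31.73 + $76.16 = $943.64
Net pay = $2538.70 − $943.64 = $1595.06

$1595.06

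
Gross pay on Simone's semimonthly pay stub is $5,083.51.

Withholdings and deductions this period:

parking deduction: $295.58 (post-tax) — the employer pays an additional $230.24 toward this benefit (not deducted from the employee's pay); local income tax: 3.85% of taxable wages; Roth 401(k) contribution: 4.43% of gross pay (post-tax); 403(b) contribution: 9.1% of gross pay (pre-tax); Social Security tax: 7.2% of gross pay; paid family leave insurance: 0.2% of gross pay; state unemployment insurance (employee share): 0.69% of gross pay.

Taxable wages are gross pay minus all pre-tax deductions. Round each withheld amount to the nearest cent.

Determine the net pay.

403(b) contribution: $5,083.51 × 0.091 = $462.60
Taxable wages = $5,083.51 − $462.60 = $4,620.91
Local income tax: $4,620.91 × 0.0385 = $177.91
Paid family leave insurance: $5,083.51 × 0.002 = $10.17
Social Security tax: $5,083.51 × 0.072 = $366.01
State unemployment insurance (employee share): $5,083.51 × 0.0069 = $35.08
Roth 401(k) contribution: $5,083.51 × 0.0443 = $225.20
Parking deduction: $295.58
(Employer's $230.24 toward parking deduction is not withheld from the employee.)
Total deductions = $462.60 + $177.91 + $10.17 + $366.01 + $35.08 + $225.20 + $295.58 = $1,572.55
Net pay = $5,083.51 − $1,572.55 = $3,510.96

$3,510.96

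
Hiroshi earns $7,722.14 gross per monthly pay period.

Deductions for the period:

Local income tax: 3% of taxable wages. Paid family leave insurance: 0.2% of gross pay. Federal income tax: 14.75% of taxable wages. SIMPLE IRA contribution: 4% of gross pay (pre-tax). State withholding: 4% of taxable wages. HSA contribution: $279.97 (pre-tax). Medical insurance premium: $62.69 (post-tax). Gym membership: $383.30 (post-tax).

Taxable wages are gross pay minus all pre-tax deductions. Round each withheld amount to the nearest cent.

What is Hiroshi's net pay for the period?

$5,120.36

HSA contribution: $279.97
SIMPLE IRA contribution: $7,722.14 × 0.04 = $308.89
Pre-tax total = $279.97 + $308.89 = $588.86
Taxable wages = $7,722.14 − $588.86 = $7,133.28
Local income tax: $7,133.28 × 0.03 = $214.00
State withholding: $7,133.28 × 0.04 = $285.33
Federal income tax: $7,133.28 × 0.1475 = $1,052.16
Paid family leave insurance: $7,722.14 × 0.002 = $15.44
Medical insurance premium: $62.69
Gym membership: $383.30
Total deductions = $279.97 + $308.89 + $214.00 + $285.33 + $1,052.16 + $15.44 + $62.69 + $383.30 = $2,601.78
Net pay = $7,722.14 − $2,601.78 = $5,120.36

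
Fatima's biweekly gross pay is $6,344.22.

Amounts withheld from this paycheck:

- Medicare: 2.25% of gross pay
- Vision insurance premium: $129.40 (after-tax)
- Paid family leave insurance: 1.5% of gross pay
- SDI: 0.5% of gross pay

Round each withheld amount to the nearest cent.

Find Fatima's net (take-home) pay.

$5,945.20

SDI: $6,344.22 × 0.005 = $31.72
Medicare: $6,344.22 × 0.0225 = $142.74
Paid family leave insurance: $6,344.22 × 0.015 = $95.16
Vision insurance premium: $129.40
Total deductions = $31.72 + $142.74 + $95.16 + $129.40 = $399.02
Net pay = $6,344.22 − $399.02 = $5,945.20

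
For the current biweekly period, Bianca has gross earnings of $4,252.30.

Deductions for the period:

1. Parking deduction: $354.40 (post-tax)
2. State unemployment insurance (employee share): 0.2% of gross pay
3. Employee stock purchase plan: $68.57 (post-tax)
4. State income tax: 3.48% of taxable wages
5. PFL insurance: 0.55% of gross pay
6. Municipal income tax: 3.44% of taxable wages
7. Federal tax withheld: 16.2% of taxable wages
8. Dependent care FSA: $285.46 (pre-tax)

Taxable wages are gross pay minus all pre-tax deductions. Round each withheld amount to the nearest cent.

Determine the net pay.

Dependent care FSA: $285.46
Taxable wages = $4,252.30 − $285.46 = $3,966.84
State income tax: $3,966.84 × 0.0348 = $138.05
Municipal income tax: $3,966.84 × 0.0344 = $136.46
Federal tax withheld: $3,966.84 × 0.162 = $642.63
PFL insurance: $4,252.30 × 0.0055 = $23.39
State unemployment insurance (employee share): $4,252.30 × 0.002 = $8.50
Employee stock purchase plan: $68.57
Parking deduction: $354.40
Total deductions = $285.46 + $138.05 + $136.46 + $642.63 + $23.39 + $8.50 + $68.57 + $354.40 = $1,657.46
Net pay = $4,252.30 − $1,657.46 = $2,594.84

$2,594.84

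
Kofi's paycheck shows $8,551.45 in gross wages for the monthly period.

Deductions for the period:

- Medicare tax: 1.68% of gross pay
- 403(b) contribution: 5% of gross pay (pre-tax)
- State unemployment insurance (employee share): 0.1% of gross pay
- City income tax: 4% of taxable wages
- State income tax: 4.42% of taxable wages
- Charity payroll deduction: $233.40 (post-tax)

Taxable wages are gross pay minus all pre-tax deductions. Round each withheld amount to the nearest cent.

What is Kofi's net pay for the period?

$7,054.23

403(b) contribution: $8,551.45 × 0.05 = $427.57
Taxable wages = $8,551.45 − $427.57 = $8,123.88
City income tax: $8,123.88 × 0.04 = $324.96
State income tax: $8,123.88 × 0.0442 = $359.08
State unemployment insurance (employee share): $8,551.45 × 0.001 = $8.55
Medicare tax: $8,551.45 × 0.0168 = $143.66
Charity payroll deduction: $233.40
Total deductions = $427.57 + $324.96 + $359.08 + $8.55 + $143.66 + $233.40 = $1,497.22
Net pay = $8,551.45 − $1,497.22 = $7,054.23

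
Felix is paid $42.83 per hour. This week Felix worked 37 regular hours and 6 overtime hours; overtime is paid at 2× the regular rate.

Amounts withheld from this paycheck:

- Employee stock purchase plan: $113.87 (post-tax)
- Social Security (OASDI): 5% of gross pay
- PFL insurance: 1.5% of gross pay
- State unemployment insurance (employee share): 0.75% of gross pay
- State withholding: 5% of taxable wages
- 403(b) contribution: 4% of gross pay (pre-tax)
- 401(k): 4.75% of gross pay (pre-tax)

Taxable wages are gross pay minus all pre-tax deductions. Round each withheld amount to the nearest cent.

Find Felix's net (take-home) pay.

$1,553.26

Regular pay: 37 × $42.83 = $1,584.71
Overtime pay: 6 × $42.83 × 2 = $513.96
Gross pay = $1,584.71 + $513.96 = $2,098.67
401(k): $2,098.67 × 0.0475 = $99.69
403(b) contribution: $2,098.67 × 0.04 = $83.95
Pre-tax total = $99.69 + $83.95 = $183.64
Taxable wages = $2,098.67 − $183.64 = $1,915.03
State withholding: $1,915.03 × 0.05 = $95.75
PFL insurance: $2,098.67 × 0.015 = $31.48
Social Security (OASDI): $2,098.67 × 0.05 = $104.93
State unemployment insurance (employee share): $2,098.67 × 0.0075 = $15.74
Employee stock purchase plan: $113.87
Total deductions = $99.69 + $83.95 + $95.75 + $31.48 + $104.93 + $15.74 + $113.87 = $545.41
Net pay = $2,098.67 − $545.41 = $1,553.26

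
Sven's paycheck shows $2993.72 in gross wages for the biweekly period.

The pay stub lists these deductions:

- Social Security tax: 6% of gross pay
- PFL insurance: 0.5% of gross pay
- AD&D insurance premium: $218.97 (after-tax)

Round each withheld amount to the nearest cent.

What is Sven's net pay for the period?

$2580.16

Social Security tax: $2993.72 × 0.06 = $179.62
PFL insurance: $2993.72 × 0.005 = $14.97
AD&D insurance premium: $218.97
Total deductions = $179.62 + $14.97 + $218.97 = $413.56
Net pay = $2993.72 − $413.56 = $2580.16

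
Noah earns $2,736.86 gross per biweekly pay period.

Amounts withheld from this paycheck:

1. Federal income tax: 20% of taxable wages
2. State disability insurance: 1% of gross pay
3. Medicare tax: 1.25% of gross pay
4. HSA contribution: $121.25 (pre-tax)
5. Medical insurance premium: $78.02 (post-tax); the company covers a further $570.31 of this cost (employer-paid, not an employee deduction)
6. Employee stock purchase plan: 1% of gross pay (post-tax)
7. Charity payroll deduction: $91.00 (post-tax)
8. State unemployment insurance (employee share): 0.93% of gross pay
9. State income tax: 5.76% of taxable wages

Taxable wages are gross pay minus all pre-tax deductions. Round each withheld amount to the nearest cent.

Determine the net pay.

$1,658.41

HSA contribution: $121.25
Taxable wages = $2,736.86 − $121.25 = $2,615.61
Federal income tax: $2,615.61 × 0.2 = $523.12
State income tax: $2,615.61 × 0.0576 = $150.66
State unemployment insurance (employee share): $2,736.86 × 0.0093 = $25.45
State disability insurance: $2,736.86 × 0.01 = $27.37
Medicare tax: $2,736.86 × 0.0125 = $34.21
Employee stock purchase plan: $2,736.86 × 0.01 = $27.37
Charity payroll deduction: $91.00
Medical insurance premium: $78.02
(Employer's $570.31 toward medical insurance premium is not withheld from the employee.)
Total deductions = $121.25 + $523.12 + $150.66 + $25.45 + $27.37 + $34.21 + $27.37 + $91.00 + $78.02 = $1,078.45
Net pay = $2,736.86 − $1,078.45 = $1,658.41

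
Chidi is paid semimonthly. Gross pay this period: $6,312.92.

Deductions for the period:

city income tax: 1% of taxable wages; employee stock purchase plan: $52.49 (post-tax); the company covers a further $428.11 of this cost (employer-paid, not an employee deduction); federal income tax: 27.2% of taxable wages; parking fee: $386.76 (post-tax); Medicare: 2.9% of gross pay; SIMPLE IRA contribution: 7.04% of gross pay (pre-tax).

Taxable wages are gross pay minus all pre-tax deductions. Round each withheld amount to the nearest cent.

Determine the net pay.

SIMPLE IRA contribution: $6,312.92 × 0.0704 = $444.43
Taxable wages = $6,312.92 − $444.43 = $5,868.49
City income tax: $5,868.49 × 0.01 = $58.68
Federal income tax: $5,868.49 × 0.272 = $1,596.23
Medicare: $6,312.92 × 0.029 = $183.07
Employee stock purchase plan: $52.49
Parking fee: $386.76
(Employer's $428.11 toward employee stock purchase plan is not withheld from the employee.)
Total deductions = $444.43 + $58.68 + $1,596.23 + $183.07 + $52.49 + $386.76 = $2,721.66
Net pay = $6,312.92 − $2,721.66 = $3,591.26

$3,591.26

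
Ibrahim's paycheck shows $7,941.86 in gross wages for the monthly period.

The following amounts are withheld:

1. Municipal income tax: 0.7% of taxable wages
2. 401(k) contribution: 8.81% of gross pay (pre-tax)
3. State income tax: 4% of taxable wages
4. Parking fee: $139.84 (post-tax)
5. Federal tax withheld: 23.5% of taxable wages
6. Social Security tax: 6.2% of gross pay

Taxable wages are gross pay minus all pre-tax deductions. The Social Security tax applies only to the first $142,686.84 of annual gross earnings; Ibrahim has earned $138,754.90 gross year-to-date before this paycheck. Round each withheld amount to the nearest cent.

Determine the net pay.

$4,816.26

401(k) contribution: $7,941.86 × 0.0881 = $699.68
Taxable wages = $7,941.86 − $699.68 = $7,242.18
State income tax: $7,242.18 × 0.04 = $289.69
Municipal income tax: $7,242.18 × 0.007 = $50.70
Federal tax withheld: $7,242.18 × 0.235 = $1,701.91
Social Security tax: only $142,686.84 − $138,754.90 = $3,931.94 of this check is subject → $3,931.94 × 0.062 = $243.78
Parking fee: $139.84
Total deductions = $699.68 + $289.69 + $50.70 + $1,701.91 + $243.78 + $139.84 = $3,125.60
Net pay = $7,941.86 − $3,125.60 = $4,816.26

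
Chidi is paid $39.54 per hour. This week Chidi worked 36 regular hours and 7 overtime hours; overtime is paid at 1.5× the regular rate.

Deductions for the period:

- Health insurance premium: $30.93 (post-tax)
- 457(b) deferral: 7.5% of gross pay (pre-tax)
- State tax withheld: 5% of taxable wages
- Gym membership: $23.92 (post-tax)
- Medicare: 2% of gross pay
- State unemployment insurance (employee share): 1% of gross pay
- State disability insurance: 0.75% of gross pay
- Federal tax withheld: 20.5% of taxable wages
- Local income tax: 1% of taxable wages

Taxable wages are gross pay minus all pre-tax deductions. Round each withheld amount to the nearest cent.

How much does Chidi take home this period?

Regular pay: 36 × $39.54 = $1423.44
Overtime pay: 7 × $39.54 × 1.5 = $415.17
Gross pay = $1423.44 + $415.17 = $1838.61
457(b) deferral: $1838.61 × 0.075 = $137.90
Taxable wages = $1838.61 − $137.90 = $1700.71
State tax withheld: $1700.71 × 0.05 = $85.04
Federal tax withheld: $1700.71 × 0.205 = $348.65
Local income tax: $1700.71 × 0.01 = $17.01
State unemployment insurance (employee share): $1838.61 × 0.01 = $18.39
State disability insurance: $1838.61 × 0.0075 = $13.79
Medicare: $1838.61 × 0.02 = $36.77
Health insurance premium: $30.93
Gym membership: $23.92
Total deductions = $137.90 + $85.04 + $348.65 + $17.01 + $18.39 + $13.79 + $36.77 + $30.93 + $23.92 = $712.40
Net pay = $1838.61 − $712.40 = $1126.21

$1126.21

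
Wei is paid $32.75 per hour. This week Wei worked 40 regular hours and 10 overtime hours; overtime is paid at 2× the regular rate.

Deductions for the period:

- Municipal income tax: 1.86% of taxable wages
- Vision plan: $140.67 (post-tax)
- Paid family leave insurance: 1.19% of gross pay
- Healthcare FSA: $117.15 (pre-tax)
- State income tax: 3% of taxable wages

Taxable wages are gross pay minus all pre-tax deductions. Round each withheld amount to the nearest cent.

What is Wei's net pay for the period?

$1593.99

Regular pay: 40 × $32.75 = $1310.00
Overtime pay: 10 × $32.75 × 2 = $655.00
Gross pay = $1310.00 + $655.00 = $1965.00
Healthcare FSA: $117.15
Taxable wages = $1965.00 − $117.15 = $1847.85
State income tax: $1847.85 × 0.03 = $55.44
Municipal income tax: $1847.85 × 0.0186 = $34.37
Paid family leave insurance: $1965.00 × 0.0119 = $23.38
Vision plan: $140.67
Total deductions = $117.15 + $55.44 + $34.37 + $23.38 + $140.67 = $371.01
Net pay = $1965.00 − $371.01 = $1593.99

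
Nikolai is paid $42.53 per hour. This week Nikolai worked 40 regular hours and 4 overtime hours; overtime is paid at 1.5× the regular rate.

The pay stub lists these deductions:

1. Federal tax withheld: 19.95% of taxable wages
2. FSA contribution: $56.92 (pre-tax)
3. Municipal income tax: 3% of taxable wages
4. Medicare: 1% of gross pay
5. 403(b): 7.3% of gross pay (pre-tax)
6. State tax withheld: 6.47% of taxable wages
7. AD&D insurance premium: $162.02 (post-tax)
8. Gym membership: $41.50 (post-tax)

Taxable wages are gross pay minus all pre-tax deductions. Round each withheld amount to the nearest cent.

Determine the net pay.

$1,016.76

Regular pay: 40 × $42.53 = $1,701.20
Overtime pay: 4 × $42.53 × 1.5 = $255.18
Gross pay = $1,701.20 + $255.18 = $1,956.38
FSA contribution: $56.92
403(b): $1,956.38 × 0.073 = $142.82
Pre-tax total = $56.92 + $142.82 = $199.74
Taxable wages = $1,956.38 − $199.74 = $1,756.64
Federal tax withheld: $1,756.64 × 0.1995 = $350.45
State tax withheld: $1,756.64 × 0.0647 = $113.65
Municipal income tax: $1,756.64 × 0.03 = $52.70
Medicare: $1,956.38 × 0.01 = $19.56
Gym membership: $41.50
AD&D insurance premium: $162.02
Total deductions = $56.92 + $142.82 + $350.45 + $113.65 + $52.70 + $19.56 + $41.50 + $162.02 = $939.62
Net pay = $1,956.38 − $939.62 = $1,016.76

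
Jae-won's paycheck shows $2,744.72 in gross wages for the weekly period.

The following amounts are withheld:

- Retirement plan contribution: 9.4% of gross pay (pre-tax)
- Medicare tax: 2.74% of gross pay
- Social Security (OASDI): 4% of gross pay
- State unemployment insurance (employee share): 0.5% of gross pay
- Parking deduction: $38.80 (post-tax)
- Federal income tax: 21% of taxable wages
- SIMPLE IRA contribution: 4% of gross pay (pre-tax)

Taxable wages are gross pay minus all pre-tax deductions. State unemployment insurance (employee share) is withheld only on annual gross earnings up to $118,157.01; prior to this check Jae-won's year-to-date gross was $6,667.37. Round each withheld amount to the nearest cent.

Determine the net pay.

$1,640.25

Retirement plan contribution: $2,744.72 × 0.094 = $258.00
SIMPLE IRA contribution: $2,744.72 × 0.04 = $109.79
Pre-tax total = $258.00 + $109.79 = $367.79
Taxable wages = $2,744.72 − $367.79 = $2,376.93
Federal income tax: $2,376.93 × 0.21 = $499.16
Medicare tax: $2,744.72 × 0.0274 = $75.21
Social Security (OASDI): $2,744.72 × 0.04 = $109.79
State unemployment insurance (employee share): cap not yet reached, full $2,744.72 is subject → $2,744.72 × 0.005 = $13.72
Parking deduction: $38.80
Total deductions = $258.00 + $109.79 + $499.16 + $75.21 + $109.79 + $13.72 + $38.80 = $1,104.47
Net pay = $2,744.72 − $1,104.47 = $1,640.25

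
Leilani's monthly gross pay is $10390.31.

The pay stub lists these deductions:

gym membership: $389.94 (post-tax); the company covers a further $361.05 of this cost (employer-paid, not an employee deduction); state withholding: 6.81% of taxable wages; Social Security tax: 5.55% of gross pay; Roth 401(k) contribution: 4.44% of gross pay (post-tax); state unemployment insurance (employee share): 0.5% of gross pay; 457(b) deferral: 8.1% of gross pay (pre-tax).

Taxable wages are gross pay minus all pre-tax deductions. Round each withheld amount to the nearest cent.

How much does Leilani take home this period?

457(b) deferral: $10390.31 × 0.081 = $841.62
Taxable wages = $10390.31 − $841.62 = $9548.69
State withholding: $9548.69 × 0.0681 = $650.27
State unemployment insurance (employee share): $10390.31 × 0.005 = $51.95
Social Security tax: $10390.31 × 0.0555 = $576.66
Roth 401(k) contribution: $10390.31 × 0.0444 = $461.33
Gym membership: $389.94
(Employer's $361.05 toward gym membership is not withheld from the employee.)
Total deductions = $841.62 + $650.27 + $51.95 + $576.66 + $461.33 + $389.94 = $2971.77
Net pay = $10390.31 − $2971.77 = $7418.54

$7418.54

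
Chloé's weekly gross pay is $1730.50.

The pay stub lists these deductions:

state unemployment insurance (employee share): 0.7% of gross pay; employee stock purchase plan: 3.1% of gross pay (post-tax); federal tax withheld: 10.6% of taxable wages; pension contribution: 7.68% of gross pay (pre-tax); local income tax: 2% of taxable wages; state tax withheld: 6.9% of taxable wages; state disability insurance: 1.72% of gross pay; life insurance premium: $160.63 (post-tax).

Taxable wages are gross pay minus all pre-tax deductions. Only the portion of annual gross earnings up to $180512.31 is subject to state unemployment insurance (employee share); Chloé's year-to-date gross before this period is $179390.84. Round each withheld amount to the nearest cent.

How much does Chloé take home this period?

$1034.18

Pension contribution: $1730.50 × 0.0768 = $132.90
Taxable wages = $1730.50 − $132.90 = $1597.60
Federal tax withheld: $1597.60 × 0.106 = $169.35
Local income tax: $1597.60 × 0.02 = $31.95
State tax withheld: $1597.60 × 0.069 = $110.23
State disability insurance: $1730.50 × 0.0172 = $29.76
State unemployment insurance (employee share): only $180512.31 − $179390.84 = $1121.47 of this check is subject → $1121.47 × 0.007 = $7.85
Employee stock purchase plan: $1730.50 × 0.031 = $53.65
Life insurance premium: $160.63
Total deductions = $132.90 + $169.35 + $31.95 + $110.23 + $29.76 + $7.85 + $53.65 + $160.63 = $696.32
Net pay = $1730.50 − $696.32 = $1034.18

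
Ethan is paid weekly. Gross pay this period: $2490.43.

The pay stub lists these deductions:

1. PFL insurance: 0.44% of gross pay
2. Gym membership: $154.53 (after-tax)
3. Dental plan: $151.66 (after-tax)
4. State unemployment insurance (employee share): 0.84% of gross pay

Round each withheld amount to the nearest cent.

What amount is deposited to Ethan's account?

$2152.36

PFL insurance: $2490.43 × 0.0044 = $10.96
State unemployment insurance (employee share): $2490.43 × 0.0084 = $20.92
Dental plan: $151.66
Gym membership: $154.53
Total deductions = $10.96 + $20.92 + $151.66 + $154.53 = $338.07
Net pay = $2490.43 − $338.07 = $2152.36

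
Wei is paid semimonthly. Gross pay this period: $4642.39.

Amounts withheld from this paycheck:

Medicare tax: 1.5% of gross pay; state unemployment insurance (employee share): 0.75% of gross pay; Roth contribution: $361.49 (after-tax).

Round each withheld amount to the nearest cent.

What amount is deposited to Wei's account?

$4176.44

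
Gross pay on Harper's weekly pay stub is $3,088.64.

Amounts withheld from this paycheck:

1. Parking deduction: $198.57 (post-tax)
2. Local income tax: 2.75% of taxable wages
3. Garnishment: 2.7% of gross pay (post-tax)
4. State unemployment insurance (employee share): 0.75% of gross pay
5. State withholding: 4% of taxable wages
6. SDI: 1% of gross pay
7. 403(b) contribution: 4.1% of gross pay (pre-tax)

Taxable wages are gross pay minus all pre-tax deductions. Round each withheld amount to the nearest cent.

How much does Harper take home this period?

$2,426.06

403(b) contribution: $3,088.64 × 0.041 = $126.63
Taxable wages = $3,088.64 − $126.63 = $2,962.01
Local income tax: $2,962.01 × 0.0275 = $81.46
State withholding: $2,962.01 × 0.04 = $118.48
SDI: $3,088.64 × 0.01 = $30.89
State unemployment insurance (employee share): $3,088.64 × 0.0075 = $23.16
Garnishment: $3,088.64 × 0.027 = $83.39
Parking deduction: $198.57
Total deductions = $126.63 + $81.46 + $118.48 + $30.89 + $23.16 + $83.39 + $198.57 = $662.58
Net pay = $3,088.64 − $662.58 = $2,426.06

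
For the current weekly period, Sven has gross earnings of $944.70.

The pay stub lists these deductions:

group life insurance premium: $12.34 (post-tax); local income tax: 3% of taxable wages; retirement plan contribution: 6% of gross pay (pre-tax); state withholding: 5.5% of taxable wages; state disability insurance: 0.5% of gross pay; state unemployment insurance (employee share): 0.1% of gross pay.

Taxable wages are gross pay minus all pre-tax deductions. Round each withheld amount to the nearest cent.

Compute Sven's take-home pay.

Retirement plan contribution: $944.70 × 0.06 = $56.68
Taxable wages = $944.70 − $56.68 = $888.02
Local income tax: $888.02 × 0.03 = $26.64
State withholding: $888.02 × 0.055 = $48.84
State disability insurance: $944.70 × 0.005 = $4.72
State unemployment insurance (employee share): $944.70 × 0.001 = $0.94
Group life insurance premium: $12.34
Total deductions = $56.68 + $26.64 + $48.84 + $4.72 + $0.94 + $12.34 = $150.16
Net pay = $944.70 − $150.16 = $794.54

$794.54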